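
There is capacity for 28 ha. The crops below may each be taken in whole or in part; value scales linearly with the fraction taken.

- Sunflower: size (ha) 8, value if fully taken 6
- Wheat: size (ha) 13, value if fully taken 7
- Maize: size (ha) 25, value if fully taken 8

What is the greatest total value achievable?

15.24

Sort by value density: Sunflower 6/8≈0.75, Wheat 7/13≈0.538, Maize 8/25≈0.32.
Sunflower: take in full, 8 ha for value 6 ; 20 left.
Wheat: take in full, 13 ha for value 7 ; 7 left.
Fill the last 7 ha with part of Maize: 7/25 of it earns 2.24.
Total value = 15.24.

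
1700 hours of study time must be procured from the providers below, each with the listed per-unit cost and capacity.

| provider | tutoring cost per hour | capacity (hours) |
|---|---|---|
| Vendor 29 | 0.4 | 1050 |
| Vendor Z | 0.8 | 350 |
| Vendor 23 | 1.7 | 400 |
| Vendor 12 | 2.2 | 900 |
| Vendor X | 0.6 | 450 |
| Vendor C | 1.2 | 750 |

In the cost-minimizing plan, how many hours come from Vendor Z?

200

Use providers in increasing cost order.
Vendor 29 at 0.4: take all 1050 hours ; 650 still needed.
Vendor X (0.6): use full 450 ; 200 hours to go.
Take 200 from Vendor Z at 0.8 to finish.
Vendor C, Vendor 23, Vendor 12: unused.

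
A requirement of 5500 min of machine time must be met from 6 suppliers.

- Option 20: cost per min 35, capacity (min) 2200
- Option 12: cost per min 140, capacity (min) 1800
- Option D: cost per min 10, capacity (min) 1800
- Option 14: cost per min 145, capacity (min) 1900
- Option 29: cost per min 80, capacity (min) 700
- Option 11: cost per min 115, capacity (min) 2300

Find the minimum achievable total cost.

Use suppliers in increasing cost order.
Take 1800 from Option D at 10 → need 3700 more.
Take 2200 from Option 20 at 35 → need 1500 more.
Option 29 (80): use full 700 → 800 min to go.
Option 11 at 115: take 800 of its 2300 → requirement met.
Option 12, Option 14: unused.
Cost = 1800×10 + 2200×35 + 700×80 + 800×115 = 243000.

243000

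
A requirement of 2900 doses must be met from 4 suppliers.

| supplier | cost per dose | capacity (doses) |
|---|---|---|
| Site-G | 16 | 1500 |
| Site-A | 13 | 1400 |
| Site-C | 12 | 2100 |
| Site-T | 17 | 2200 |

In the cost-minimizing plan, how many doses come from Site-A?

800

Cheapest first:
Site-C at 12: take all 2100 doses → 800 still needed.
Take 800 from Site-A at 13 to finish.
Site-G, Site-T: unused.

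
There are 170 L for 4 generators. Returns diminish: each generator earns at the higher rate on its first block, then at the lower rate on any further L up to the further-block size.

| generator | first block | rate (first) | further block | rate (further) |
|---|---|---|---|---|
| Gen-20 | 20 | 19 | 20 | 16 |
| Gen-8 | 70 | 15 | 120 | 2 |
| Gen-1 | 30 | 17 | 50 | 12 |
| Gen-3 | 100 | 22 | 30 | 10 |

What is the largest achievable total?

Order all 8 blocks by rate: Gen-3/tier1 22 > Gen-20/tier1 19 > Gen-1/tier1 17 > Gen-20/tier2 16 > Gen-8/tier1 15 > Gen-1/tier2 12 > Gen-3/tier2 10 > Gen-8/tier2 2.
Fill Gen-3 tier1 block (100 at 22) — 70 left.
Gen-20 tier1 at 19: fill all 20 — 50 left.
Gen-1/tier1 (17): +30 — 20 left.
Gen-20 tier2 at 16: fill all 20 — 0 left.
Total = 22×100 + 19×20 + 17×30 + 16×20 = 3410.

3410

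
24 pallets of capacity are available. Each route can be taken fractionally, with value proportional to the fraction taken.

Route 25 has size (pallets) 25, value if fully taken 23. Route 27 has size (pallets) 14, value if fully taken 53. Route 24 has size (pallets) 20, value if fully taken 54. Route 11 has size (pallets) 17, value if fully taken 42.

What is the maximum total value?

80

Sort by value density: Route 27 53/14≈3.79, Route 24 54/20≈2.7, Route 11 42/17≈2.47, Route 25 23/25≈0.92.
Take all of Route 27 (14 pallets, value 53) → 10 pallets left.
Only 10 pallets remain; take 10/20 of Route 24 for value 54×10/20 = 27.
Total value = 80.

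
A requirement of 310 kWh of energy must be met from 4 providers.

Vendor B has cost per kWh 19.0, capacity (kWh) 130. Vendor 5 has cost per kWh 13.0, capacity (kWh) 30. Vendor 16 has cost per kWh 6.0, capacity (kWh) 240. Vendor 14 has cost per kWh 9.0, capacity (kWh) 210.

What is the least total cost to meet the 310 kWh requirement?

Cheapest first:
Take 240 from Vendor 16 at 6.0 ; need 70 more.
Take 70 from Vendor 14 at 9.0 to finish.
Vendor 5, Vendor B: unused.
Cost = 240×6.0 + 70×9.0 = 2070.

2070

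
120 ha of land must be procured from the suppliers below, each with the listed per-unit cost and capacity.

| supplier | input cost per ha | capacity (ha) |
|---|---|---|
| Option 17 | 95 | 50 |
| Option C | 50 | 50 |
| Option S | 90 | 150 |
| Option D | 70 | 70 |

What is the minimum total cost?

7400

Use suppliers in increasing cost order.
Option C at 50: take all 50 ha — 70 still needed.
Option D (70): use full 70 — 0 ha to go.
Option S, Option 17: unused.
Cost = 50×50 + 70×70 = 7400.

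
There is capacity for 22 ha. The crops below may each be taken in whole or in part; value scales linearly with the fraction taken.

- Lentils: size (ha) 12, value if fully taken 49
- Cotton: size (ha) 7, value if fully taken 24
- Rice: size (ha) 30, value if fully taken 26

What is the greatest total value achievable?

75.6

Best value per unit of size first: Lentils 49/12≈4.08, Cotton 24/7≈3.43, Rice 26/30≈0.867.
Take all of Lentils (12 ha, value 49) → 10 ha left.
Take all of Cotton (7 ha, value 24) → 3 ha left.
Fill the last 3 ha with part of Rice: 3/30 of it earns 2.6.
Total value = 75.6.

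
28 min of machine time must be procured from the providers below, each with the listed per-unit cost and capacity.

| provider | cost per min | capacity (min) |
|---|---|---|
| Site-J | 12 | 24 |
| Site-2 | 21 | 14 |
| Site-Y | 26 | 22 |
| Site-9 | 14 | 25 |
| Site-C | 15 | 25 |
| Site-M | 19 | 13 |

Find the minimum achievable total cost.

344

Cheapest first:
Take 24 from Site-J at 12 → need 4 more.
Take 4 from Site-9 at 14 to finish.
Site-C, Site-M, Site-2, Site-Y: unused.
Cost = 24×12 + 4×14 = 344.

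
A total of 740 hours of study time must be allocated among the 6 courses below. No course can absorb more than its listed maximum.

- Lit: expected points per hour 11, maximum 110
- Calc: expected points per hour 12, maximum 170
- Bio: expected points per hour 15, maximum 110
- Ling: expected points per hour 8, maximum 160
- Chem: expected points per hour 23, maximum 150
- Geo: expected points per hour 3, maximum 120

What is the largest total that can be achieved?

Order the courses by expected points per hour: Chem 23 > Bio 15 > Calc 12 > Lit 11 > Ling 8 > Geo 3.
Chem: +150 to 150 (cap) — 590 left.
Give Bio 110 to hit its cap of 110 — 480 left.
Calc takes 170 to reach its cap of 170 — 310 left.
Give Lit 110 to hit its cap of 110 — 200 left.
Ling: +160 to 160 (cap) — 40 left.
Only 40 left; Geo takes them to reach 40.
Total = 11×110 + 12×170 + 15×110 + 8×160 + 23×150 + 3×40 = 9750.

9750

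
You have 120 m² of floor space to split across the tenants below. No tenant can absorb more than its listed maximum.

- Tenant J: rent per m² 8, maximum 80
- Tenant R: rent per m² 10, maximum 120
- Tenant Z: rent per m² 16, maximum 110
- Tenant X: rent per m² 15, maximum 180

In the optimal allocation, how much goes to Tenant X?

Order the tenants by rent per m²: Tenant Z 16 > Tenant X 15 > Tenant R 10 > Tenant J 8.
Tenant Z takes 110 to reach its cap of 110 → 10 left.
Only 10 left; Tenant X takes them to reach 10.

10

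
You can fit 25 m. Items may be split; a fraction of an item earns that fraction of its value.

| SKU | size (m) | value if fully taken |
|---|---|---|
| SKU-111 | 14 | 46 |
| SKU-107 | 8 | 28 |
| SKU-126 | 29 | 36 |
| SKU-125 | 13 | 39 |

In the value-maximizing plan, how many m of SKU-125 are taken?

Sort by value density: SKU-107 28/8≈3.5, SKU-111 46/14≈3.29, SKU-125 39/13≈3, SKU-126 36/29≈1.24.
Take all of SKU-107 (8 m, value 28) — 17 m left.
Take all of SKU-111 (14 m, value 46) — 3 m left.
Only 3 m remain; take 3/13 of SKU-125 for value 39×3/13 = 9.

3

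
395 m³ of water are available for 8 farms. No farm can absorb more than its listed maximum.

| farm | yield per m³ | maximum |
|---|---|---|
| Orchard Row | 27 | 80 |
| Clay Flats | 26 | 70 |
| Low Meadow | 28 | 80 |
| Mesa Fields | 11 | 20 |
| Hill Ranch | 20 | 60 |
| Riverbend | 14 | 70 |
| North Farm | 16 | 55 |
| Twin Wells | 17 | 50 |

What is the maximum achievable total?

Highest yield per m³ first: Low Meadow 28 > Orchard Row 27 > Clay Flats 26 > Hill Ranch 20 > Twin Wells 17 > North Farm 16 > Riverbend 14 > Mesa Fields 11.
Give Low Meadow 80 to hit its cap of 80 ; 315 left.
Orchard Row: +80 to 80 (cap) ; 235 left.
Give Clay Flats 70 to hit its cap of 70 ; 165 left.
Hill Ranch: +60 to 60 (cap) ; 105 left.
Twin Wells takes 50 to reach its cap of 50 ; 55 left.
Give North Farm 55 to hit its cap of 55 ; 0 left.
Total = 27×80 + 26×70 + 28×80 + 20×60 + 16×55 + 17×50 = 9150.

9150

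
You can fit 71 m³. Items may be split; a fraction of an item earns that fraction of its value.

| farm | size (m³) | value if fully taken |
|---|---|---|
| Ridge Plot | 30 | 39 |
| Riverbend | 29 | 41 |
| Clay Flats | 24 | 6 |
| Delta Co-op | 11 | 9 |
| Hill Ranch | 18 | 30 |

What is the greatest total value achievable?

Sort by value density: Hill Ranch 30/18≈1.67, Riverbend 41/29≈1.41, Ridge Plot 39/30≈1.3, Delta Co-op 9/11≈0.818, Clay Flats 6/24≈0.25.
All 18 m³ of Hill Ranch fit (value 30) — 53 remain.
Riverbend: take in full, 29 m³ for value 41 — 24 left.
Fill the last 24 m³ with part of Ridge Plot: 24/30 of it earns 31.2.
Total value = 102.2.

102.2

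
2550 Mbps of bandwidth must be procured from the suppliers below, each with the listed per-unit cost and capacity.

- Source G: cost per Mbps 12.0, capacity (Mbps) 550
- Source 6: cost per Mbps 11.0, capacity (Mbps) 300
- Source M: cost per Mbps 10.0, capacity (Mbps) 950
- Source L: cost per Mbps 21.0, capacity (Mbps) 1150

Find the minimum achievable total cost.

35150

Fill from the cheapest supplier first.
Source M at 10.0: take all 950 Mbps → 1600 still needed.
Source 6 (11.0): use full 300 → 1300 Mbps to go.
Source G at 12.0: take all 550 Mbps → 750 still needed.
Source L at 21.0: take 750 of its 1150 → requirement met.
Cost = 950×10.0 + 300×11.0 + 550×12.0 + 750×21.0 = 35150.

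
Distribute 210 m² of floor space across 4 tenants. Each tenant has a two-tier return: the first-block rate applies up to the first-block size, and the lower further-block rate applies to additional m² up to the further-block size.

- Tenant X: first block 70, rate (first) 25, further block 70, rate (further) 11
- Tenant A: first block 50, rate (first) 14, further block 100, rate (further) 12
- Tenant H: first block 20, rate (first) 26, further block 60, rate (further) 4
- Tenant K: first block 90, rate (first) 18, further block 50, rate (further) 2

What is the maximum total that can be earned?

Rank every tier by rate: Tenant H/first 26 > Tenant X/first 25 > Tenant K/first 18 > Tenant A/first 14 > Tenant A/second 12 > Tenant X/second 11 > Tenant H/second 4 > Tenant K/second 2.
Tenant H first at 26: fill all 20 → 190 left.
Tenant X first at 25: fill all 70 → 120 left.
Fill Tenant K first block (90 at 18) → 30 left.
Tenant A/first: +30 of 50 at 14; pool empty.
Total = 26×20 + 25×70 + 18×90 + 14×30 = 4310.

4310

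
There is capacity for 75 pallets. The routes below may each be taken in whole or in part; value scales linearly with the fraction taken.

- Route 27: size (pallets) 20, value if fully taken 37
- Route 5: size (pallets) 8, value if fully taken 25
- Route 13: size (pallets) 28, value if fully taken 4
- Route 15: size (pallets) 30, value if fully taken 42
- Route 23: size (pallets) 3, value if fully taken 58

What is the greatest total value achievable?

Rank by value-to-size ratio: Route 23 58/3≈19.3, Route 5 25/8≈3.12, Route 27 37/20≈1.85, Route 15 42/30≈1.4, Route 13 4/28≈0.143.
Route 23: take in full, 3 pallets for value 58 ; 72 left.
Take all of Route 5 (8 pallets, value 25) ; 64 pallets left.
All 20 pallets of Route 27 fit (value 37) ; 44 remain.
All 30 pallets of Route 15 fit (value 42) ; 14 remain.
Fill the last 14 pallets with part of Route 13: 14/28 of it earns 2.
Total value = 164.

164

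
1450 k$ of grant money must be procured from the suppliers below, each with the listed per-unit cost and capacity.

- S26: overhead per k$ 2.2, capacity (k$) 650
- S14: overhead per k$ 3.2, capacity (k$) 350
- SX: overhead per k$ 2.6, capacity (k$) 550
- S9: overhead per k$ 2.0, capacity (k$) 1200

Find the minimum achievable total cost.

2950

Fill from the cheapest supplier first.
S9 (2.0): use full 1200 → 250 k$ to go.
S26 (2.2): take the remaining 250 → done.
SX, S14: unused.
Cost = 1200×2.0 + 250×2.2 = 2950.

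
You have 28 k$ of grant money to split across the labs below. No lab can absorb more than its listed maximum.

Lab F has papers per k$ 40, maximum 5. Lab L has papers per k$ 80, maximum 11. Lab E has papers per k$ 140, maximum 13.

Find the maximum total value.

Highest papers per k$ first: Lab E 140 > Lab L 80 > Lab F 40.
Lab E: +13 to 13 (cap) — 15 left.
Lab L: +11 to 11 (cap) — 4 left.
Only 4 left; Lab F takes them to reach 4.
Total = 40×4 + 80×11 + 140×13 = 2860.

2860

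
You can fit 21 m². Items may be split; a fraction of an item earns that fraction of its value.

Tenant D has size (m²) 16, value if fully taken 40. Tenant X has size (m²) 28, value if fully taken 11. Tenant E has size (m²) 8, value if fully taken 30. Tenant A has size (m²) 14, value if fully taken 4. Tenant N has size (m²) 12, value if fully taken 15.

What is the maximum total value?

62.5

Rank by value-to-size ratio: Tenant E 30/8≈3.75, Tenant D 40/16≈2.5, Tenant N 15/12≈1.25, Tenant X 11/28≈0.393, Tenant A 4/14≈0.286.
Take all of Tenant E (8 m², value 30) — 13 m² left.
Fill the last 13 m² with part of Tenant D: 13/16 of it earns 32.5.
Total value = 62.5.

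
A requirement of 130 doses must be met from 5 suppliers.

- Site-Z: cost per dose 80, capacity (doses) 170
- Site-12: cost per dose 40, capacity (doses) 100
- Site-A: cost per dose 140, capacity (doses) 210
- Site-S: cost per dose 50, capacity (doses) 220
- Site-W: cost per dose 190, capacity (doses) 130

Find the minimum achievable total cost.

Fill from the cheapest supplier first.
Take 100 from Site-12 at 40 ; need 30 more.
Site-S (50): take the remaining 30 ; done.
Site-Z, Site-A, Site-W: unused.
Cost = 100×40 + 30×50 = 5500.

5500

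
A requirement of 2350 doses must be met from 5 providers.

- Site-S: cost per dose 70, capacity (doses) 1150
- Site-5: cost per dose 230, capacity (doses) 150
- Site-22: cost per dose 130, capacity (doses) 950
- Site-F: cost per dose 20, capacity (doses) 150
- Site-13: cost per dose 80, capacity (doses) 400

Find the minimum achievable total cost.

Use providers in increasing cost order.
Site-F (20): use full 150 ; 2200 doses to go.
Site-S (70): use full 1150 ; 1050 doses to go.
Take 400 from Site-13 at 80 ; need 650 more.
Take 650 from Site-22 at 130 to finish.
Site-5: unused.
Cost = 150×20 + 1150×70 + 400×80 + 650×130 = 200000.

200000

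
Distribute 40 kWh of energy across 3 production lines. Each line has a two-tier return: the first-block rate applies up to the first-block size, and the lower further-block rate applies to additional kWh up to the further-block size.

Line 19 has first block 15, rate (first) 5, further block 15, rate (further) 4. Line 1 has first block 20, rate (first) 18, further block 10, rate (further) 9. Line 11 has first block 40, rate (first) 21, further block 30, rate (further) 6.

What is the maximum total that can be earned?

Order all 6 blocks by rate: Line 11/tier1 21 > Line 1/tier1 18 > Line 1/tier2 9 > Line 11/tier2 6 > Line 19/tier1 5 > Line 19/tier2 4.
Line 11 tier1 at 21: fill all 40 ; 0 left.
Total = 21×40 = 840.

840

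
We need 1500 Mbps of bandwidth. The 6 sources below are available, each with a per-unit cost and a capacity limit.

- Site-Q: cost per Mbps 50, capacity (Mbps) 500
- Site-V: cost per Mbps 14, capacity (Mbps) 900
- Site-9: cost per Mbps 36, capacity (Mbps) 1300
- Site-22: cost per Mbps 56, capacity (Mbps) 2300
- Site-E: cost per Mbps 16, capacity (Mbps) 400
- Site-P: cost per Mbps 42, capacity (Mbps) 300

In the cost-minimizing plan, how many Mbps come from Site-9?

200

Fill from the cheapest source first.
Take 900 from Site-V at 14 — need 600 more.
Take 400 from Site-E at 16 — need 200 more.
Site-9 (36): take the remaining 200 — done.
Site-P, Site-Q, Site-22: unused.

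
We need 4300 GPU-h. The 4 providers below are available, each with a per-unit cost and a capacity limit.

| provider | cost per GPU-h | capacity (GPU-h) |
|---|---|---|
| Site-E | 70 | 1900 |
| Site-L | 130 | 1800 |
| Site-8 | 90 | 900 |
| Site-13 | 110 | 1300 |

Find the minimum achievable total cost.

Cheapest first:
Take 1900 from Site-E at 70 → need 2400 more.
Take 900 from Site-8 at 90 → need 1500 more.
Site-13 at 110: take all 1300 GPU-h → 200 still needed.
Take 200 from Site-L at 130 to finish.
Cost = 1900×70 + 900×90 + 1300×110 + 200×130 = 383000.

383000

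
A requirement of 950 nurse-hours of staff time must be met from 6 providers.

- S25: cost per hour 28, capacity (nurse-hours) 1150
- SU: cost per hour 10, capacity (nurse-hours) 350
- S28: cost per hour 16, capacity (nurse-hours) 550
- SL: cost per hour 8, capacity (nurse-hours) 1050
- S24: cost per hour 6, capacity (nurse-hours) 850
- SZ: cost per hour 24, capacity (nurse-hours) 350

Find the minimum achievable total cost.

5900

Cheapest first:
S24 at 6: take all 850 nurse-hours ; 100 still needed.
Take 100 from SL at 8 to finish.
SU, S28, SZ, S25: unused.
Cost = 850×6 + 100×8 = 5900.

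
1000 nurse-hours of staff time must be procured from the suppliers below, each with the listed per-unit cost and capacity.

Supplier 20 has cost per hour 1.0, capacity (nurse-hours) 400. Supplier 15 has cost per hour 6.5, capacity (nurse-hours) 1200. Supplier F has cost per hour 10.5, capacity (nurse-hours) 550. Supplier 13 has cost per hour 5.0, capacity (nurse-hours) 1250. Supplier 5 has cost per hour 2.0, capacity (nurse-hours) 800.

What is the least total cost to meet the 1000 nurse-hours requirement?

Fill from the cheapest supplier first.
Take 400 from Supplier 20 at 1.0 ; need 600 more.
Take 600 from Supplier 5 at 2.0 to finish.
Supplier 13, Supplier 15, Supplier F: unused.
Cost = 400×1.0 + 600×2.0 = 1600.

1600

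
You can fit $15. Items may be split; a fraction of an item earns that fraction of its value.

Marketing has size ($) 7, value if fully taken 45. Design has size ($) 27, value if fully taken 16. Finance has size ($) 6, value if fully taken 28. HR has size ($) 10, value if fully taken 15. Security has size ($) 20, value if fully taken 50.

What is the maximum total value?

Rank by value-to-size ratio: Marketing 45/7≈6.43, Finance 28/6≈4.67, Security 50/20≈2.5, HR 15/10≈1.5, Design 16/27≈0.593.
All 7 $ of Marketing fit (value 45) → 8 remain.
All 6 $ of Finance fit (value 28) → 2 remain.
2 $ left: a 2/20 share of Security gives 50×2/20 = 5.
Total value = 78.

78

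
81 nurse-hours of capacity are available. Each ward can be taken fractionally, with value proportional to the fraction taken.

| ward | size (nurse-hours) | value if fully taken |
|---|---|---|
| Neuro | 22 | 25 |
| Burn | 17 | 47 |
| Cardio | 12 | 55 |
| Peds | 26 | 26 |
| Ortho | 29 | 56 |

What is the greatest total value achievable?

184

Best value per unit of size first: Cardio 55/12≈4.58, Burn 47/17≈2.76, Ortho 56/29≈1.93, Neuro 25/22≈1.14, Peds 26/26≈1.
Cardio: take in full, 12 nurse-hours for value 55 — 69 left.
Take all of Burn (17 nurse-hours, value 47) — 52 nurse-hours left.
All 29 nurse-hours of Ortho fit (value 56) — 23 remain.
Neuro: take in full, 22 nurse-hours for value 25 — 1 left.
Only 1 nurse-hours remain; take 1/26 of Peds for value 26×1/26 = 1.
Total value = 184.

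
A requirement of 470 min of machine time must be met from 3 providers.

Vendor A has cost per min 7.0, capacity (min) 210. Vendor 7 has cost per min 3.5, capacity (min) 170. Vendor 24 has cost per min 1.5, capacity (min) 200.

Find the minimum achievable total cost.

Use providers in increasing cost order.
Vendor 24 at 1.5: take all 200 min — 270 still needed.
Vendor 7 at 3.5: take all 170 min — 100 still needed.
Vendor A (7.0): take the remaining 100 — done.
Cost = 200×1.5 + 170×3.5 + 100×7.0 = 1595.

1595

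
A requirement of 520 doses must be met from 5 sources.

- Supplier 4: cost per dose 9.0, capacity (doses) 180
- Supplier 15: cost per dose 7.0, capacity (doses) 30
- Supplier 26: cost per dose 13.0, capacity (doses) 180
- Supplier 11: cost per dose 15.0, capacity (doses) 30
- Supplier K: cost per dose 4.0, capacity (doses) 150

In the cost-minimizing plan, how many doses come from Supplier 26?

160

Cheapest first:
Supplier K (4.0): use full 150 → 370 doses to go.
Supplier 15 at 7.0: take all 30 doses → 340 still needed.
Supplier 4 at 9.0: take all 180 doses → 160 still needed.
Supplier 26 at 13.0: take 160 of its 180 → requirement met.
Supplier 11: unused.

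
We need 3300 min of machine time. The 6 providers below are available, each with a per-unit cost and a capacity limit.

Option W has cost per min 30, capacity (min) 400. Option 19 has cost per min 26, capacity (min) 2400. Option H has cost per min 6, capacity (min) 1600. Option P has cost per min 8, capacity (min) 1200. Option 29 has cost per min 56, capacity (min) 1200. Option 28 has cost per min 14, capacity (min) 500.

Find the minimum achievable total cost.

26200

Use providers in increasing cost order.
Take 1600 from Option H at 6 ; need 1700 more.
Take 1200 from Option P at 8 ; need 500 more.
Take 500 from Option 28 at 14 ; need 0 more.
Option 19, Option W, Option 29: unused.
Cost = 1600×6 + 1200×8 + 500×14 = 26200.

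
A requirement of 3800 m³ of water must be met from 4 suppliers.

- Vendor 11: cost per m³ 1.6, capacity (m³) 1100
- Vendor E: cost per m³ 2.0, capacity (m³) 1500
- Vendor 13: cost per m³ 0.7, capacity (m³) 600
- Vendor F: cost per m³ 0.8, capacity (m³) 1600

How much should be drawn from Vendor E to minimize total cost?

500

Cheapest first:
Vendor 13 (0.7): use full 600 ; 3200 m³ to go.
Vendor F (0.8): use full 1600 ; 1600 m³ to go.
Vendor 11 at 1.6: take all 1100 m³ ; 500 still needed.
Vendor E at 2.0: take 500 of its 1500 ; requirement met.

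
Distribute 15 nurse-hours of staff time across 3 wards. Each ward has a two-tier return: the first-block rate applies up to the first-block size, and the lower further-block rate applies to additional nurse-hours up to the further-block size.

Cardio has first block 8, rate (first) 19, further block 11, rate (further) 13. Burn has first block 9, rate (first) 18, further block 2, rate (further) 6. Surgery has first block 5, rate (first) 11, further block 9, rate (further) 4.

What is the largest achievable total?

278

Order all 6 blocks by rate: Cardio/tier1 19 > Burn/tier1 18 > Cardio/tier2 13 > Surgery/tier1 11 > Burn/tier2 6 > Surgery/tier2 4.
Fill Cardio tier1 block (8 at 19) ; 7 left.
7 remain; put them into Burn tier1 at 18.
Total = 19×8 + 18×7 = 278.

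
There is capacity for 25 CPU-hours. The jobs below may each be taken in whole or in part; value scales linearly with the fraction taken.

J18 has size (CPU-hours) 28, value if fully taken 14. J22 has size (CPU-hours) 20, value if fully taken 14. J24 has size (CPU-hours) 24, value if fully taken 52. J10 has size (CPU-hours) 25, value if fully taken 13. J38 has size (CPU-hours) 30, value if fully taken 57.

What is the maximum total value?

Rank by value-to-size ratio: J24 52/24≈2.17, J38 57/30≈1.9, J22 14/20≈0.7, J10 13/25≈0.52, J18 14/28≈0.5.
All 24 CPU-hours of J24 fit (value 52) → 1 remain.
Only 1 CPU-hours remain; take 1/30 of J38 for value 57×1/30 = 1.9.
Total value = 53.9.

53.9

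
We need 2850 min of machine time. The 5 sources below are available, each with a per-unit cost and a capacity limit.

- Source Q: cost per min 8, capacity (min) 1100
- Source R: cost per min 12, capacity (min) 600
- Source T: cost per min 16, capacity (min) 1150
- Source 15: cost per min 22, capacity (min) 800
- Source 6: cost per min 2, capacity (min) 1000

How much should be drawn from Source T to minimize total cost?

150

Fill from the cheapest source first.
Source 6 (2): use full 1000 — 1850 min to go.
Source Q at 8: take all 1100 min — 750 still needed.
Take 600 from Source R at 12 — need 150 more.
Take 150 from Source T at 16 to finish.
Source 15: unused.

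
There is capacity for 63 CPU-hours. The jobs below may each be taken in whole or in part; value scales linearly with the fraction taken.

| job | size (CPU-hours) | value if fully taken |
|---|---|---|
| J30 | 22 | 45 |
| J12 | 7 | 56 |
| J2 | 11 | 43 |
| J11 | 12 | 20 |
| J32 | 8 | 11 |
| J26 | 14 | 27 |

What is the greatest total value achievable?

186

Sort by value density: J12 56/7≈8, J2 43/11≈3.91, J30 45/22≈2.05, J26 27/14≈1.93, J11 20/12≈1.67, J32 11/8≈1.38.
Take all of J12 (7 CPU-hours, value 56) — 56 CPU-hours left.
All 11 CPU-hours of J2 fit (value 43) — 45 remain.
Take all of J30 (22 CPU-hours, value 45) — 23 CPU-hours left.
All 14 CPU-hours of J26 fit (value 27) — 9 remain.
9 CPU-hours left: a 9/12 share of J11 gives 20×9/12 = 15.
Total value = 186.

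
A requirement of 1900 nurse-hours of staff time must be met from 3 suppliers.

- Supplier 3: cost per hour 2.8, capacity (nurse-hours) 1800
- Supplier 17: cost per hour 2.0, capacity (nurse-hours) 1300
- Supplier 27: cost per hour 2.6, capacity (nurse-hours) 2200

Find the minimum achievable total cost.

Cheapest first:
Take 1300 from Supplier 17 at 2.0 — need 600 more.
Supplier 27 at 2.6: take 600 of its 2200 — requirement met.
Supplier 3: unused.
Cost = 1300×2.0 + 600×2.6 = 4160.

4160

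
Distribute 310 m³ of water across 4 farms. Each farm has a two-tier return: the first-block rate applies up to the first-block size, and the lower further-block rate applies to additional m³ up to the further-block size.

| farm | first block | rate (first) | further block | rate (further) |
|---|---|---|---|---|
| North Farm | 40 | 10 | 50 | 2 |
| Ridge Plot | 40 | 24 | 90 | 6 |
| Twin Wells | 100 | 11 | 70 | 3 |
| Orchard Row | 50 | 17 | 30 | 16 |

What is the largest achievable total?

4090

Rank every tier by rate: Ridge Plot/first 24 > Orchard Row/first 17 > Orchard Row/second 16 > Twin Wells/first 11 > North Farm/first 10 > Ridge Plot/second 6 > Twin Wells/second 3 > North Farm/second 2.
Ridge Plot/first (24): +40 → 270 left.
Orchard Row/first (17): +50 → 220 left.
Orchard Row/second (16): +30 → 190 left.
Twin Wells/first (11): +100 → 90 left.
North Farm first at 10: fill all 40 → 50 left.
Ridge Plot/second: +50 of 90 at 6; pool empty.
Total = 24×40 + 17×50 + 16×30 + 11×100 + 10×40 + 6×50 = 4090.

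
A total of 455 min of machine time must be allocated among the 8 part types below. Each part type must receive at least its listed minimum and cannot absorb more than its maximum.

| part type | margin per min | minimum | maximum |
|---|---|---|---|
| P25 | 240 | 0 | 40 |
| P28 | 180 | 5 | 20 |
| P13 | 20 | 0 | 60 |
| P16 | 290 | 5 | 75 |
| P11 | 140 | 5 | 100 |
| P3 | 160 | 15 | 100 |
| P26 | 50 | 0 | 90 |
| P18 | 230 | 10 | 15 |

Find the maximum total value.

73200

Meeting every minimum uses 0+5+0+5+5+15+0+10 = 40 min, leaving 415.
Rank by margin per min: P16 290 > P25 240 > P18 230 > P28 180 > P3 160 > P11 140 > P26 50 > P13 20.
Give P16 70 more to hit its cap of 75 → 345 left.
P25 takes 40 more to reach its cap of 40 → 305 left.
Give P18 5 more to hit its cap of 15 → 300 left.
P28: +15 to 20 (cap) → 285 left.
P3 takes 85 more to reach its cap of 100 → 200 left.
P11 takes 95 more to reach its cap of 100 → 105 left.
P26 takes 90 more to reach its cap of 90 → 15 left.
P13 has room for 60 more but only 15 remain, so it gets 15.
Total = 240×40 + 180×20 + 20×15 + 290×75 + 140×100 + 160×100 + 50×90 + 230×15 = 73200.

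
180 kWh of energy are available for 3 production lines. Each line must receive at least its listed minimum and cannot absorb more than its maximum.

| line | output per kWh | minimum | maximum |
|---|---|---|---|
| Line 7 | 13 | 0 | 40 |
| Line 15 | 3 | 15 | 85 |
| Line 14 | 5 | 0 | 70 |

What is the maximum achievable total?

1080

Meeting every minimum uses 0+15+0 = 15 kWh, leaving 165.
Rank by output per kWh: Line 7 13 > Line 14 5 > Line 15 3.
Line 7 takes 40 more to reach its cap of 40 → 125 left.
Line 14 takes 70 more to reach its cap of 70 → 55 left.
Only 55 left; Line 15 takes them to reach 70.
Total = 13×40 + 3×70 + 5×70 = 1080.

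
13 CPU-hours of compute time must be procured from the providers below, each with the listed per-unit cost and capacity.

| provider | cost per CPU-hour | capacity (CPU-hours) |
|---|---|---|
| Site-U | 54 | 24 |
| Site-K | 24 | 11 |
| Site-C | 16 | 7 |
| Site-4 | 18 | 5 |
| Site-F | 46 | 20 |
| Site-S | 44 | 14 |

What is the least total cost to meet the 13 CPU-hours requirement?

Use providers in increasing cost order.
Site-C at 16: take all 7 CPU-hours ; 6 still needed.
Site-4 at 18: take all 5 CPU-hours ; 1 still needed.
Site-K at 24: take 1 of its 11 ; requirement met.
Site-S, Site-F, Site-U: unused.
Cost = 7×16 + 5×18 + 1×24 = 226.

226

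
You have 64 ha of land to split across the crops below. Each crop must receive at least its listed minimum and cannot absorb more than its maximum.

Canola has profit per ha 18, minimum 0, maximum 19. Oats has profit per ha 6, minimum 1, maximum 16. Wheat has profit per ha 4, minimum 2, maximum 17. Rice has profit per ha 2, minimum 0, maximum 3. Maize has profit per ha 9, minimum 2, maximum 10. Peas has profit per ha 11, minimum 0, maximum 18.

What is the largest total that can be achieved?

728

Meeting every minimum uses 0+1+2+0+2+0 = 5 ha, leaving 59.
Rank by profit per ha: Canola 18 > Peas 11 > Maize 9 > Oats 6 > Wheat 4 > Rice 2.
Canola takes 19 more to reach its cap of 19 — 40 left.
Peas: +18 to 18 (cap) — 22 left.
Maize: +8 to 10 (cap) — 14 left.
Oats: +14 (room for 15) → 15. Pool exhausted.
Total = 18×19 + 6×15 + 4×2 + 9×10 + 11×18 = 728.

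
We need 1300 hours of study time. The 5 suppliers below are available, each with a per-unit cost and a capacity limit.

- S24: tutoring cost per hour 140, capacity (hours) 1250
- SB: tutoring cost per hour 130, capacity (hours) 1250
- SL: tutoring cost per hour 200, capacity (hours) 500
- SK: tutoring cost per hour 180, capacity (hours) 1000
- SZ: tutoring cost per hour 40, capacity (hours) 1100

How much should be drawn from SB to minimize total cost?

Use suppliers in increasing cost order.
SZ at 40: take all 1100 hours → 200 still needed.
SB (130): take the remaining 200 → done.
S24, SK, SL: unused.

200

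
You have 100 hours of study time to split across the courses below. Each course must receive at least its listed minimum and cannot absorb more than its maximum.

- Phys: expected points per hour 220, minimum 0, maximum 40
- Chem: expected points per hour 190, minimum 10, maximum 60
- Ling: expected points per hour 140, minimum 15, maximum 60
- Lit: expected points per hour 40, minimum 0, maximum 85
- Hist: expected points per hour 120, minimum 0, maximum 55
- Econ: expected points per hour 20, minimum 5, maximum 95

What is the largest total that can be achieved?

18600

Meeting every minimum uses 0+10+15+0+0+5 = 30 hours, leaving 70.
Order the courses by expected points per hour: Phys 220 > Chem 190 > Ling 140 > Hist 120 > Lit 40 > Econ 20.
Phys takes 40 more to reach its cap of 40 — 30 left.
Chem has room for 50 more but only 30 remain, so it gets 40.
Total = 220×40 + 190×40 + 140×15 + 20×5 = 18600.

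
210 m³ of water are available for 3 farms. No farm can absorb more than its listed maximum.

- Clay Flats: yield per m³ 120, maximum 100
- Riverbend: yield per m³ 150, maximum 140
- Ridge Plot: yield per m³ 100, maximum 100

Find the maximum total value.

29400

Rank by yield per m³: Riverbend 150 > Clay Flats 120 > Ridge Plot 100.
Give Riverbend 140 to hit its cap of 140 → 70 left.
Clay Flats has room for 100 but only 70 remain, so it gets 70.
Total = 120×70 + 150×140 = 29400.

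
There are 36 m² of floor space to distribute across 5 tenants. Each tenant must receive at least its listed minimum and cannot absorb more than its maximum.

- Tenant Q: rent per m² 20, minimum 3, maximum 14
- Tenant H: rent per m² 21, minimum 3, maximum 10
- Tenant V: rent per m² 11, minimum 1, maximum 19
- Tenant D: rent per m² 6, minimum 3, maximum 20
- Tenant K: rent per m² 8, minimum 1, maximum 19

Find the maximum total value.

604

Meeting every minimum uses 3+3+1+3+1 = 11 m², leaving 25.
Rank by rent per m²: Tenant H 21 > Tenant Q 20 > Tenant V 11 > Tenant K 8 > Tenant D 6.
Tenant H takes 7 more to reach its cap of 10 → 18 left.
Tenant Q takes 11 more to reach its cap of 14 → 7 left.
Tenant V has room for 18 more but only 7 remain, so it gets 8.
Total = 20×14 + 21×10 + 11×8 + 6×3 + 8×1 = 604.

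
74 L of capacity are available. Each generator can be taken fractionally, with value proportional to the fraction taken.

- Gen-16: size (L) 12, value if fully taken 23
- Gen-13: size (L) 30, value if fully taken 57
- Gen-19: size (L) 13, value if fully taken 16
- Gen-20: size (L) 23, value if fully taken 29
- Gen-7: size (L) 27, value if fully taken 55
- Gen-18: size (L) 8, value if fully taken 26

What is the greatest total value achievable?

Best value per unit of size first: Gen-18 26/8≈3.25, Gen-7 55/27≈2.04, Gen-16 23/12≈1.92, Gen-13 57/30≈1.9, Gen-20 29/23≈1.26, Gen-19 16/13≈1.23.
Gen-18: take in full, 8 L for value 26 → 66 left.
All 27 L of Gen-7 fit (value 55) → 39 remain.
Take all of Gen-16 (12 L, value 23) → 27 L left.
27 L left: a 27/30 share of Gen-13 gives 57×27/30 = 51.3.
Total value = 155.3.

155.3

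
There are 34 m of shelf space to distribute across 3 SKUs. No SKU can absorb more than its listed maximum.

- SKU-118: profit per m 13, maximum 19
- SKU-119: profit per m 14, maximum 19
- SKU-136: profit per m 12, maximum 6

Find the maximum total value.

461

Rank by profit per m: SKU-119 14 > SKU-118 13 > SKU-136 12.
SKU-119 takes 19 to reach its cap of 19 → 15 left.
Only 15 left; SKU-118 takes them to reach 15.
Total = 13×15 + 14×19 = 461.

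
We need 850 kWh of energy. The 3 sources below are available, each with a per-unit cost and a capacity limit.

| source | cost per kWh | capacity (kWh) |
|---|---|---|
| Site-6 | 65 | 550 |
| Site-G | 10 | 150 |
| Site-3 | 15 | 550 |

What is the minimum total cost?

Cheapest first:
Site-G (10): use full 150 — 700 kWh to go.
Site-3 at 15: take all 550 kWh — 150 still needed.
Site-6 (65): take the remaining 150 — done.
Cost = 150×10 + 550×15 + 150×65 = 19500.

19500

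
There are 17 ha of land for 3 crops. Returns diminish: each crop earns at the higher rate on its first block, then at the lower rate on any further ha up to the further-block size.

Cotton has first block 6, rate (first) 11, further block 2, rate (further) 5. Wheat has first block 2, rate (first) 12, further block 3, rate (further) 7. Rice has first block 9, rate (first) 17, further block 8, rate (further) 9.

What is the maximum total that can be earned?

243

Treat each block as its own option and order by rate: Rice/tier1 17 > Wheat/tier1 12 > Cotton/tier1 11 > Rice/tier2 9 > Wheat/tier2 7 > Cotton/tier2 5.
Rice tier1 at 17: fill all 9 ; 8 left.
Fill Wheat tier1 block (2 at 12) ; 6 left.
Fill Cotton tier1 block (6 at 11) ; 0 left.
Total = 17×9 + 12×2 + 11×6 = 243.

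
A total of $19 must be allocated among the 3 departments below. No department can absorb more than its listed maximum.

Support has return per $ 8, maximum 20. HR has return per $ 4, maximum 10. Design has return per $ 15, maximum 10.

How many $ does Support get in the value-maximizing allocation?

Order the departments by return per $: Design 15 > Support 8 > HR 4.
Design: +10 to 10 (cap) → 9 left.
Only 9 left; Support takes them to reach 9.

9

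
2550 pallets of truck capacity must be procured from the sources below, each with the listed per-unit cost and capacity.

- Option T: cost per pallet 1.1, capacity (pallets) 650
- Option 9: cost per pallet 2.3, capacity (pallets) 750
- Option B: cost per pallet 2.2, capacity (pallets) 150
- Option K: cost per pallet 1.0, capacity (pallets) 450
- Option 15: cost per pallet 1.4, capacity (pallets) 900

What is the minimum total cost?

Use sources in increasing cost order.
Option K (1.0): use full 450 — 2100 pallets to go.
Option T at 1.1: take all 650 pallets — 1450 still needed.
Option 15 (1.4): use full 900 — 550 pallets to go.
Option B at 2.2: take all 150 pallets — 400 still needed.
Option 9 (2.3): take the remaining 400 — done.
Cost = 450×1.0 + 650×1.1 + 900×1.4 + 150×2.2 + 400×2.3 = 3675.

3675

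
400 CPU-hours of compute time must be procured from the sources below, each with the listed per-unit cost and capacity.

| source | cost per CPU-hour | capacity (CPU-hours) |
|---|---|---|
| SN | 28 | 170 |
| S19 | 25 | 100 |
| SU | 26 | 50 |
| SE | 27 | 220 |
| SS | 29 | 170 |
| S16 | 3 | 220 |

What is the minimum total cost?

Use sources in increasing cost order.
Take 220 from S16 at 3 — need 180 more.
Take 100 from S19 at 25 — need 80 more.
SU (26): use full 50 — 30 CPU-hours to go.
Take 30 from SE at 27 to finish.
SN, SS: unused.
Cost = 220×3 + 100×25 + 50×26 + 30×27 = 5270.

5270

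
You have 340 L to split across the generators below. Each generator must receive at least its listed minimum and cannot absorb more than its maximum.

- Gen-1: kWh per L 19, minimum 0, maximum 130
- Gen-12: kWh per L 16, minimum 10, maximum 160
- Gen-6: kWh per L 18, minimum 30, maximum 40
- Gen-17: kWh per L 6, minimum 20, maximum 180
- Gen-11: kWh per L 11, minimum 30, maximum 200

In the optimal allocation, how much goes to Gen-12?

Meeting every minimum uses 0+10+30+20+30 = 90 L, leaving 250.
Rank by kWh per L: Gen-1 19 > Gen-6 18 > Gen-12 16 > Gen-11 11 > Gen-17 6.
Give Gen-1 130 more to hit its cap of 130 — 120 left.
Gen-6 takes 10 more to reach its cap of 40 — 110 left.
Only 110 left; Gen-12 takes them to reach 120.

120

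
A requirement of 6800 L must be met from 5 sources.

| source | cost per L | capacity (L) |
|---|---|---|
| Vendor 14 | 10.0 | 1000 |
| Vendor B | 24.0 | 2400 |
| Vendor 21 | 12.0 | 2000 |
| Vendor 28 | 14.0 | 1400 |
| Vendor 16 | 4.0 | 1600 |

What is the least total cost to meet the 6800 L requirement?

Use sources in increasing cost order.
Take 1600 from Vendor 16 at 4.0 — need 5200 more.
Take 1000 from Vendor 14 at 10.0 — need 4200 more.
Take 2000 from Vendor 21 at 12.0 — need 2200 more.
Take 1400 from Vendor 28 at 14.0 — need 800 more.
Vendor B (24.0): take the remaining 800 — done.
Cost = 1600×4.0 + 1000×10.0 + 2000×12.0 + 1400×14.0 + 800×24.0 = 79200.

79200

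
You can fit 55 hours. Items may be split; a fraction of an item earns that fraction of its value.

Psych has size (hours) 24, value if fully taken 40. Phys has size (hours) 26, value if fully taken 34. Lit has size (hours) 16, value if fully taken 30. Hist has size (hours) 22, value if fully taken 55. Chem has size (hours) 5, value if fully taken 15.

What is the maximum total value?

Best value per unit of size first: Chem 15/5≈3, Hist 55/22≈2.5, Lit 30/16≈1.88, Psych 40/24≈1.67, Phys 34/26≈1.31.
Chem: take in full, 5 hours for value 15 ; 50 left.
All 22 hours of Hist fit (value 55) ; 28 remain.
Lit: take in full, 16 hours for value 30 ; 12 left.
Only 12 hours remain; take 12/24 of Psych for value 40×12/24 = 20.
Total value = 120.

120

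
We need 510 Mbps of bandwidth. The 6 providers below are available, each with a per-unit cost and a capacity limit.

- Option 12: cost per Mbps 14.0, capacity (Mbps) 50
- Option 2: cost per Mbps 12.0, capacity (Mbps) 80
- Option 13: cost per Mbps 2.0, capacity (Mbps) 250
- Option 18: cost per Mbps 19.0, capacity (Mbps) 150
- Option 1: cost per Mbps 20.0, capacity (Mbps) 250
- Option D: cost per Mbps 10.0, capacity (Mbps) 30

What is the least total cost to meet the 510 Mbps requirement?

4360

Fill from the cheapest provider first.
Take 250 from Option 13 at 2.0 ; need 260 more.
Take 30 from Option D at 10.0 ; need 230 more.
Take 80 from Option 2 at 12.0 ; need 150 more.
Option 12 (14.0): use full 50 ; 100 Mbps to go.
Take 100 from Option 18 at 19.0 to finish.
Option 1: unused.
Cost = 250×2.0 + 30×10.0 + 80×12.0 + 50×14.0 + 100×19.0 = 4360.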